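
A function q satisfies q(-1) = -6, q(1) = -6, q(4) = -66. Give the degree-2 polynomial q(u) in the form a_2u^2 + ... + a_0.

q(u) = -4u^2 - 2

Build the Lagrange basis polynomials:
L_0(u) = (u - 1)(u - 4) / [10] = (1/10)u^2 - (1/2)u + 2/5
L_1(u) = (u + 1)(u - 4) / [-6] = -(1/6)u^2 + (1/2)u + 2/3
L_2(u) = (u + 1)(u - 1) / [15] = (1/15)u^2 - 1/15
q(u) = (-6)·L_0 + (-6)·L_1 + (-66)·L_2
  (-6)·L_0(u) = -(3/5)u^2 + 3u - 12/5
  (-6)·L_1(u) = u^2 - 3u - 4
  (-66)·L_2(u) = -(22/5)u^2 + 22/5
Adding term by term: -4u^2 - 2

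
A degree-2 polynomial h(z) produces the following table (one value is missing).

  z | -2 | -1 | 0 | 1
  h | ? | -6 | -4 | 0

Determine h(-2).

The 3 known values determine h uniquely (degree ≤ 2).
Evaluate each Lagrange basis at z = -2:
L_0(-2) = (-2)·(-3)/[(-1)·(-2)] = 3
L_1(-2) = (-1)·(-3)/[(1)·(-1)] = -3
L_2(-2) = (-1)·(-2)/[(2)·(1)] = 1
Sum: (-6)·(3) + (-4)·(-3) + 0 = -6

-6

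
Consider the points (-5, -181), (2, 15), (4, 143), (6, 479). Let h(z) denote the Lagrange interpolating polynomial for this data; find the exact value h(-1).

Evaluate each Lagrange basis at z = -1:
L_0(-1) = (-3)·(-5)·(-7)/[(-7)·(-9)·(-11)] = 5/33
L_1(-1) = (4)·(-5)·(-7)/[(7)·(-2)·(-4)] = 5/2
L_2(-1) = (4)·(-3)·(-7)/[(9)·(2)·(-2)] = -7/3
L_3(-1) = (4)·(-3)·(-5)/[(11)·(4)·(2)] = 15/22
Sum: (-181)·(5/33) + 15·(5/2) + 143·(-7/3) + 479·(15/22) = 3

3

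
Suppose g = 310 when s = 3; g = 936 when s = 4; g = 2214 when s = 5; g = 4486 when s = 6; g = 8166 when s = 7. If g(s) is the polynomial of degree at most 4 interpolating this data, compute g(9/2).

L_0(9/2) = (1/2)·(-1/2)·(-3/2)·(-5/2)/[(-1)·(-2)·(-3)·(-4)] = -5/128
L_1(9/2) = (3/2)·(-1/2)·(-3/2)·(-5/2)/[(1)·(-1)·(-2)·(-3)] = 15/32
L_2(9/2) = (3/2)·(1/2)·(-3/2)·(-5/2)/[(2)·(1)·(-1)·(-2)] = 45/64
L_3(9/2) = (3/2)·(1/2)·(-1/2)·(-5/2)/[(3)·(2)·(1)·(-1)] = -5/32
L_4(9/2) = (3/2)·(1/2)·(-1/2)·(-3/2)/[(4)·(3)·(2)·(1)] = 3/128
Sum: 310·(-5/128) + 936·(15/32) + 2214·(45/64) + 4486·(-5/32) + 8166·(3/128) = 23581/16

23581/16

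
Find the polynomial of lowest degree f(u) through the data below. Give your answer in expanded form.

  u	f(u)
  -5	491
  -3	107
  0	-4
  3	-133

Build the Lagrange basis polynomials:
L_0(u) = (u + 3)u(u - 3) / [-80] = -(1/80)u^3 + (9/80)u
L_1(u) = (u + 5)u(u - 3) / [36] = (1/36)u^3 + (1/18)u^2 - (5/12)u
L_2(u) = (u + 5)(u + 3)(u - 3) / [-45] = -(1/45)u^3 - (1/9)u^2 + (1/5)u + 1
L_3(u) = (u + 5)(u + 3)u / [144] = (1/144)u^3 + (1/18)u^2 + (5/48)u
f(u) = 491·L_0 + 107·L_1 + (-4)·L_2 + (-133)·L_3
  491·L_0(u) = -(491/80)u^3 + (4419/80)u
  107·L_1(u) = (107/36)u^3 + (107/18)u^2 - (535/12)u
  (-4)·L_2(u) = (4/45)u^3 + (4/9)u^2 - (4/5)u - 4
  (-133)·L_3(u) = -(133/144)u^3 - (133/18)u^2 - (665/48)u
Adding term by term: -4u^3 - u^2 - 4u - 4

f(u) = -4u^3 - u^2 - 4u - 4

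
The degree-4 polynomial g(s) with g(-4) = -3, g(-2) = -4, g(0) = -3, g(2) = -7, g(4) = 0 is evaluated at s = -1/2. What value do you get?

-5451/2048

Using Newton's divided-difference form:
g[-4,-2] = (-4 - (-3)) / (-2 - (-4)) = -1/2
g[-2,0] = (-3 - (-4)) / (0 - (-2)) = 1/2
g[0,2] = (-7 - (-3)) / (2 - 0) = -2
g[2,4] = (0 - (-7)) / (4 - 2) = 7/2
g[-4,-2,0] = (1/2 - (-1/2)) / (0 - (-4)) = 1/4
g[-2,0,2] = (-2 - 1/2) / (2 - (-2)) = -5/8
g[0,2,4] = (7/2 - (-2)) / (4 - 0) = 11/8
g[-4,-2,0,2] = (-5/8 - 1/4) / (2 - (-4)) = -7/48
g[-2,0,2,4] = (11/8 - (-5/8)) / (4 - (-2)) = 1/3
g[-4,-2,0,2,4] = (1/3 - (-7/48)) / (4 - (-4)) = 23/384
g(-1/2) = -3 + (-1/2)·(7/2) + (1/4)·(7/2)·(3/2) + (-7/48)·(7/2)·(3/2)·(-1/2) + (23/384)·(7/2)·(3/2)·(-1/2)·(-5/2) = -5451/2048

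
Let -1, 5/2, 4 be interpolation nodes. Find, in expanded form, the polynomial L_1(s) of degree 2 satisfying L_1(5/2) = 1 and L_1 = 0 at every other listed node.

L_1(s) = -(4/21)s^2 + (4/7)s + 16/21

L_1(s) = (s + 1)(s - 4) / [(7/2)·(-3/2)]
       = (s^2 - 3s - 4) / (-21/4)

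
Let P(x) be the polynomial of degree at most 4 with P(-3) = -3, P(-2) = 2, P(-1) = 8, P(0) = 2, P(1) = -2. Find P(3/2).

L_0(3/2) = (7/2)·(5/2)·(3/2)·(1/2)/[(-1)·(-2)·(-3)·(-4)] = 35/128
L_1(3/2) = (9/2)·(5/2)·(3/2)·(1/2)/[(1)·(-1)·(-2)·(-3)] = -45/32
L_2(3/2) = (9/2)·(7/2)·(3/2)·(1/2)/[(2)·(1)·(-1)·(-2)] = 189/64
L_3(3/2) = (9/2)·(7/2)·(5/2)·(1/2)/[(3)·(2)·(1)·(-1)] = -105/32
L_4(3/2) = (9/2)·(7/2)·(5/2)·(3/2)/[(4)·(3)·(2)·(1)] = 315/128
Sum: (-3)·(35/128) + 2·(-45/32) + 8·(189/64) + 2·(-105/32) + (-2)·(315/128) = 1089/128

1089/128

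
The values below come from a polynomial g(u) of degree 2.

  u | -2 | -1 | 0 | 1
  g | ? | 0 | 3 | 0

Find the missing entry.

The 3 known values determine g uniquely (degree ≤ 2).
Evaluate each Lagrange basis at u = -2:
L_0(-2) = (-2)·(-3)/[(-1)·(-2)] = 3
L_1(-2) = (-1)·(-3)/[(1)·(-1)] = -3
L_2(-2) = (-1)·(-2)/[(2)·(1)] = 1
Sum: 0 + 3·(-3) + 0 = -9

-9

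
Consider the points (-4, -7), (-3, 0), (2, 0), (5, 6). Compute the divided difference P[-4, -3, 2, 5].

17/108

P[-4,-3] = (0 - (-7)) / (-3 - (-4)) = 7
P[-3,2] = (0 - 0) / (2 - (-3)) = 0
P[2,5] = (6 - 0) / (5 - 2) = 2
P[-4,-3,2] = (0 - 7) / (2 - (-4)) = -7/6
P[-3,2,5] = (2 - 0) / (5 - (-3)) = 1/4
P[-4,-3,2,5] = (1/4 - (-7/6)) / (5 - (-4)) = 17/108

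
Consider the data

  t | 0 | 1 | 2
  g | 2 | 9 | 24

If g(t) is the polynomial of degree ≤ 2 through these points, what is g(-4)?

Using Newton's divided-difference form:
g[0,1] = (9 - 2) / (1 - 0) = 7
g[1,2] = (24 - 9) / (2 - 1) = 15
g[0,1,2] = (15 - 7) / (2 - 0) = 4
g(-4) = 2 + 7·(-4) + 4·(-4)·(-5) = 54

54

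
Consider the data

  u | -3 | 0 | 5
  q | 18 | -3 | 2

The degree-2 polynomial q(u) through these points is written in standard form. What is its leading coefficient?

1

The leading coefficient equals the top divided difference q[-3,0,5].
q[-3,0] = (-3 - 18) / (0 - (-3)) = -7
q[0,5] = (2 - (-3)) / (5 - 0) = 1
q[-3,0,5] = (1 - (-7)) / (5 - (-3)) = 1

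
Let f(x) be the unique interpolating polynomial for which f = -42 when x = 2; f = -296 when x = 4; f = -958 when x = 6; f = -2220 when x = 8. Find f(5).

-564

L_0(5) = (1)·(-1)·(-3)/[(-2)·(-4)·(-6)] = -1/16
L_1(5) = (3)·(-1)·(-3)/[(2)·(-2)·(-4)] = 9/16
L_2(5) = (3)·(1)·(-3)/[(4)·(2)·(-2)] = 9/16
L_3(5) = (3)·(1)·(-1)/[(6)·(4)·(2)] = -1/16
Sum: (-42)·(-1/16) + (-296)·(9/16) + (-958)·(9/16) + (-2220)·(-1/16) = -564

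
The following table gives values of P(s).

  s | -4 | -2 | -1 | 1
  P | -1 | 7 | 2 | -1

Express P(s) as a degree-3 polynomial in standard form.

P(s) = (5/6)s^3 + (17/6)s^2 - (7/3)s - 7/3

Newton's divided differences:
P[-4,-2] = (7 - (-1)) / (-2 - (-4)) = 4
P[-2,-1] = (2 - 7) / (-1 - (-2)) = -5
P[-1,1] = (-1 - 2) / (1 - (-1)) = -3/2
P[-4,-2,-1] = (-5 - 4) / (-1 - (-4)) = -3
P[-2,-1,1] = (-3/2 - (-5)) / (1 - (-2)) = 7/6
P[-4,-2,-1,1] = (7/6 - (-3)) / (1 - (-4)) = 5/6
P(s) = -1 + 4·(s + 4) + (-3)·(s + 4)(s + 2) + (5/6)·(s + 4)(s + 2)(s + 1)
Expanding: P(s) = (5/6)s^3 + (17/6)s^2 - (7/3)s - 7/3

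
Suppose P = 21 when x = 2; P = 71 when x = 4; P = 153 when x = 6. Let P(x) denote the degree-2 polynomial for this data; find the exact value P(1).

8

L_0(1) = (-3)·(-5)/[(-2)·(-4)] = 15/8
L_1(1) = (-1)·(-5)/[(2)·(-2)] = -5/4
L_2(1) = (-1)·(-3)/[(4)·(2)] = 3/8
Sum: 21·(15/8) + 71·(-5/4) + 153·(3/8) = 8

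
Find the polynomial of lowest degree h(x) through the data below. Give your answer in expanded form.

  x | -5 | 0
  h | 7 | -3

h(x) = -2x - 3

Build the Lagrange basis polynomials:
L_0(x) = x / [-5] = -(1/5)x
L_1(x) = (x + 5) / [5] = (1/5)x + 1
h(x) = 7·L_0 + (-3)·L_1
  7·L_0(x) = -(7/5)x
  (-3)·L_1(x) = -(3/5)x - 3
Adding term by term: -2x - 3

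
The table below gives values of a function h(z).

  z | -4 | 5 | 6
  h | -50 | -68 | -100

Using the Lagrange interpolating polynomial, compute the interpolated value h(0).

Evaluate each Lagrange basis at z = 0:
L_0(0) = (-5)·(-6)/[(-9)·(-10)] = 1/3
L_1(0) = (4)·(-6)/[(9)·(-1)] = 8/3
L_2(0) = (4)·(-5)/[(10)·(1)] = -2
Sum: (-50)·(1/3) + (-68)·(8/3) + (-100)·(-2) = 2

2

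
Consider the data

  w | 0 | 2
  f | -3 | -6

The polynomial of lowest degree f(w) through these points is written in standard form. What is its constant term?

Build the Lagrange basis polynomials:
L_0(w) = (w - 2) / [-2] = -(1/2)w + 1
L_1(w) = w / [2] = (1/2)w
f(w) = (-3)·L_0 + (-6)·L_1
Only the constant term is needed; take it from each L_i and combine:
(-3)·(1) + (-6)·(0) = -3

-3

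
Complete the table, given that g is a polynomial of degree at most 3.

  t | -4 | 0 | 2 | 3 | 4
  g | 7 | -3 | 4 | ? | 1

147/32

The 4 known values determine g uniquely (degree ≤ 3).
Evaluate each Lagrange basis at t = 3:
L_0(3) = (3)·(1)·(-1)/[(-4)·(-6)·(-8)] = 1/64
L_1(3) = (7)·(1)·(-1)/[(4)·(-2)·(-4)] = -7/32
L_2(3) = (7)·(3)·(-1)/[(6)·(2)·(-2)] = 7/8
L_3(3) = (7)·(3)·(1)/[(8)·(4)·(2)] = 21/64
Sum: 7·(1/64) + (-3)·(-7/32) + 4·(7/8) + 1·(21/64) = 147/32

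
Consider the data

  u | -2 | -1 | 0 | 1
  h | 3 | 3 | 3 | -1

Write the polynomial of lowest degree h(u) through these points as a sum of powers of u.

h(u) = -(2/3)u^3 - 2u^2 - (4/3)u + 3

Build the Lagrange basis polynomials:
L_0(u) = (u + 1)u(u - 1) / [-6] = -(1/6)u^3 + (1/6)u
L_1(u) = (u + 2)u(u - 1) / [2] = (1/2)u^3 + (1/2)u^2 - u
L_2(u) = (u + 2)(u + 1)(u - 1) / [-2] = -(1/2)u^3 - u^2 + (1/2)u + 1
L_3(u) = (u + 2)(u + 1)u / [6] = (1/6)u^3 + (1/2)u^2 + (1/3)u
h(u) = 3·L_0 + 3·L_1 + 3·L_2 + (-1)·L_3
  3·L_0(u) = -(1/2)u^3 + (1/2)u
  3·L_1(u) = (3/2)u^3 + (3/2)u^2 - 3u
  3·L_2(u) = -(3/2)u^3 - 3u^2 + (3/2)u + 3
  (-1)·L_3(u) = -(1/6)u^3 - (1/2)u^2 - (1/3)u
Adding term by term: -(2/3)u^3 - 2u^2 - (4/3)u + 3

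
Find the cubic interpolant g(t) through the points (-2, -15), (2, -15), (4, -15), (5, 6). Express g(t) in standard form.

g(t) = t^3 - 4t^2 - 4t + 1

Newton's divided differences:
g[-2,2] = (-15 - (-15)) / (2 - (-2)) = 0
g[2,4] = (-15 - (-15)) / (4 - 2) = 0
g[4,5] = (6 - (-15)) / (5 - 4) = 21
g[-2,2,4] = (0 - 0) / (4 - (-2)) = 0
g[2,4,5] = (21 - 0) / (5 - 2) = 7
g[-2,2,4,5] = (7 - 0) / (5 - (-2)) = 1
g(t) = -15 + 1·(t + 2)(t - 2)(t - 4)
Expanding: g(t) = t^3 - 4t^2 - 4t + 1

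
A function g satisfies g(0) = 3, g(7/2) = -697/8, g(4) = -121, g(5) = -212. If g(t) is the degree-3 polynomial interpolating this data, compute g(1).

-4

Evaluate each Lagrange basis at t = 1:
L_0(1) = (-5/2)·(-3)·(-4)/[(-7/2)·(-4)·(-5)] = 3/7
L_1(1) = (1)·(-3)·(-4)/[(7/2)·(-1/2)·(-3/2)] = 32/7
L_2(1) = (1)·(-5/2)·(-4)/[(4)·(1/2)·(-1)] = -5
L_3(1) = (1)·(-5/2)·(-3)/[(5)·(3/2)·(1)] = 1
Sum: 3·(3/7) + (-697/8)·(32/7) + (-121)·(-5) + (-212)·(1) = -4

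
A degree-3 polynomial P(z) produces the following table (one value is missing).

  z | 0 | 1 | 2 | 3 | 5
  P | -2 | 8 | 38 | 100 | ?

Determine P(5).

The 4 known values determine P uniquely (degree ≤ 3).
L_0(5) = (4)·(3)·(2)/[(-1)·(-2)·(-3)] = -4
L_1(5) = (5)·(3)·(2)/[(1)·(-1)·(-2)] = 15
L_2(5) = (5)·(4)·(2)/[(2)·(1)·(-1)] = -20
L_3(5) = (5)·(4)·(3)/[(3)·(2)·(1)] = 10
Sum: (-2)·(-4) + 8·(15) + 38·(-20) + 100·(10) = 368

368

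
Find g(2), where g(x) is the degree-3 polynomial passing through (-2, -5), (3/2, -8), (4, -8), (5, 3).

-69/7

Evaluate each Lagrange basis at x = 2:
L_0(2) = (1/2)·(-2)·(-3)/[(-7/2)·(-6)·(-7)] = -1/49
L_1(2) = (4)·(-2)·(-3)/[(7/2)·(-5/2)·(-7/2)] = 192/245
L_2(2) = (4)·(1/2)·(-3)/[(6)·(5/2)·(-1)] = 2/5
L_3(2) = (4)·(1/2)·(-2)/[(7)·(7/2)·(1)] = -8/49
Sum: (-5)·(-1/49) + (-8)·(192/245) + (-8)·(2/5) + 3·(-8/49) = -69/7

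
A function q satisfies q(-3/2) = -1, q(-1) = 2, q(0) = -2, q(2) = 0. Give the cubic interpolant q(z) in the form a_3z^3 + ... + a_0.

q(z) = (50/21)z^3 - (5/7)z^2 - (149/21)z - 2

Build the Lagrange basis polynomials:
L_0(z) = (z + 1)z(z - 2) / [-21/8] = -(8/21)z^3 + (8/21)z^2 + (16/21)z
L_1(z) = (z + 3/2)z(z - 2) / [3/2] = (2/3)z^3 - (1/3)z^2 - 2z
L_2(z) = (z + 3/2)(z + 1)(z - 2) / [-3] = -(1/3)z^3 - (1/6)z^2 + (7/6)z + 1
L_3(z) = (z + 3/2)(z + 1)z / [21] = (1/21)z^3 + (5/42)z^2 + (1/14)z
q(z) = (-1)·L_0 + 2·L_1 + (-2)·L_2 + 0·L_3
  (-1)·L_0(z) = (8/21)z^3 - (8/21)z^2 - (16/21)z
  2·L_1(z) = (4/3)z^3 - (2/3)z^2 - 4z
  (-2)·L_2(z) = (2/3)z^3 + (1/3)z^2 - (7/3)z - 2
  0·L_3(z) = 0
Adding term by term: (50/21)z^3 - (5/7)z^2 - (149/21)z - 2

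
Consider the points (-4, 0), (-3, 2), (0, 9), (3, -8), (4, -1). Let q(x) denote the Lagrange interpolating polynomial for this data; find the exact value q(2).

Evaluate each Lagrange basis at x = 2:
L_0(2) = (5)·(2)·(-1)·(-2)/[(-1)·(-4)·(-7)·(-8)] = 5/56
L_1(2) = (6)·(2)·(-1)·(-2)/[(1)·(-3)·(-6)·(-7)] = -4/21
L_2(2) = (6)·(5)·(-1)·(-2)/[(4)·(3)·(-3)·(-4)] = 5/12
L_3(2) = (6)·(5)·(2)·(-2)/[(7)·(6)·(3)·(-1)] = 20/21
L_4(2) = (6)·(5)·(2)·(-1)/[(8)·(7)·(4)·(1)] = -15/56
Sum: 0 + 2·(-4/21) + 9·(5/12) + (-8)·(20/21) + (-1)·(-15/56) = -223/56

-223/56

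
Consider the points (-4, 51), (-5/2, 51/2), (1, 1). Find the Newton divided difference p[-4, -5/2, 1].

p[-4,-5/2] = (51/2 - 51) / (-5/2 - (-4)) = -17
p[-5/2,1] = (1 - 51/2) / (1 - (-5/2)) = -7
p[-4,-5/2,1] = (-7 - (-17)) / (1 - (-4)) = 2

2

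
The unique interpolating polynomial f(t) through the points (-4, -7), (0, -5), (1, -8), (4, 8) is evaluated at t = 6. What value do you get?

483/8

L_0(6) = (6)·(5)·(2)/[(-4)·(-5)·(-8)] = -3/8
L_1(6) = (10)·(5)·(2)/[(4)·(-1)·(-4)] = 25/4
L_2(6) = (10)·(6)·(2)/[(5)·(1)·(-3)] = -8
L_3(6) = (10)·(6)·(5)/[(8)·(4)·(3)] = 25/8
Sum: (-7)·(-3/8) + (-5)·(25/4) + (-8)·(-8) + 8·(25/8) = 483/8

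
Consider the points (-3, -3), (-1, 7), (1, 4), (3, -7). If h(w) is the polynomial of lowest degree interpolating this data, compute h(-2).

63/16

Using Newton's divided-difference form:
h[-3,-1] = (7 - (-3)) / (-1 - (-3)) = 5
h[-1,1] = (4 - 7) / (1 - (-1)) = -3/2
h[1,3] = (-7 - 4) / (3 - 1) = -11/2
h[-3,-1,1] = (-3/2 - 5) / (1 - (-3)) = -13/8
h[-1,1,3] = (-11/2 - (-3/2)) / (3 - (-1)) = -1
h[-3,-1,1,3] = (-1 - (-13/8)) / (3 - (-3)) = 5/48
h(-2) = -3 + 5·(1) + (-13/8)·(1)·(-1) + (5/48)·(1)·(-1)·(-3) = 63/16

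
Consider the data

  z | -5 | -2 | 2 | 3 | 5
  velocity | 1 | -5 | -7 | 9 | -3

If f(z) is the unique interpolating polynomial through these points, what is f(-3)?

L_0(-3) = (-1)·(-5)·(-6)·(-8)/[(-3)·(-7)·(-8)·(-10)] = 1/7
L_1(-3) = (2)·(-5)·(-6)·(-8)/[(3)·(-4)·(-5)·(-7)] = 8/7
L_2(-3) = (2)·(-1)·(-6)·(-8)/[(7)·(4)·(-1)·(-3)] = -8/7
L_3(-3) = (2)·(-1)·(-5)·(-8)/[(8)·(5)·(1)·(-2)] = 1
L_4(-3) = (2)·(-1)·(-5)·(-6)/[(10)·(7)·(3)·(2)] = -1/7
Sum: 1·(1/7) + (-5)·(8/7) + (-7)·(-8/7) + 9·(1) + (-3)·(-1/7) = 83/7

83/7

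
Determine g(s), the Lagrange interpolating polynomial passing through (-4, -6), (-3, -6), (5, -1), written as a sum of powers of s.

g(s) = (5/72)s^2 + (35/72)s - 31/6

L_0(s) = (s + 3)(s - 5) / [9] = (1/9)s^2 - (2/9)s - 5/3
L_1(s) = (s + 4)(s - 5) / [-8] = -(1/8)s^2 + (1/8)s + 5/2
L_2(s) = (s + 4)(s + 3) / [72] = (1/72)s^2 + (7/72)s + 1/6
g(s) = (-6)·L_0 + (-6)·L_1 + (-1)·L_2
  (-6)·L_0(s) = -(2/3)s^2 + (4/3)s + 10
  (-6)·L_1(s) = (3/4)s^2 - (3/4)s - 15
  (-1)·L_2(s) = -(1/72)s^2 - (7/72)s - 1/6
Adding term by term: (5/72)s^2 + (35/72)s - 31/6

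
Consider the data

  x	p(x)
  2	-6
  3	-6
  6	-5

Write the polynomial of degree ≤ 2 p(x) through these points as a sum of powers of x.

p(x) = (1/12)x^2 - (5/12)x - 11/2

L_0(x) = (x - 3)(x - 6) / [4] = (1/4)x^2 - (9/4)x + 9/2
L_1(x) = (x - 2)(x - 6) / [-3] = -(1/3)x^2 + (8/3)x - 4
L_2(x) = (x - 2)(x - 3) / [12] = (1/12)x^2 - (5/12)x + 1/2
p(x) = (-6)·L_0 + (-6)·L_1 + (-5)·L_2
  (-6)·L_0(x) = -(3/2)x^2 + (27/2)x - 27
  (-6)·L_1(x) = 2x^2 - 16x + 24
  (-5)·L_2(x) = -(5/12)x^2 + (25/12)x - 5/2
Adding term by term: (1/12)x^2 - (5/12)x - 11/2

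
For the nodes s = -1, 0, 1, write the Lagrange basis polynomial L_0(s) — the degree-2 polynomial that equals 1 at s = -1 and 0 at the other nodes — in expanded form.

L_0(s) = s(s - 1) / [(-1)·(-2)]
       = (s^2 - s) / (2)

L_0(s) = (1/2)s^2 - (1/2)s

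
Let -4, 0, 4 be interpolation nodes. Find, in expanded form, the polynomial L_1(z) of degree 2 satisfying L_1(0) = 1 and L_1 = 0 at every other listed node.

L_1(z) = -(1/16)z^2 + 1

L_1(z) = (z + 4)(z - 4) / [(4)·(-4)]
       = (z^2 - 16) / (-16)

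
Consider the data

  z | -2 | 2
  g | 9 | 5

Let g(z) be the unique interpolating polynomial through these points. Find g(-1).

8

Evaluate each Lagrange basis at z = -1:
L_0(-1) = (-3)/[(-4)] = 3/4
L_1(-1) = (1)/[(4)] = 1/4
Sum: 9·(3/4) + 5·(1/4) = 8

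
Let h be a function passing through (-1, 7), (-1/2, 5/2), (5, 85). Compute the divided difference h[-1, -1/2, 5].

h[-1,-1/2] = (5/2 - 7) / (-1/2 - (-1)) = -9
h[-1/2,5] = (85 - 5/2) / (5 - (-1/2)) = 15
h[-1,-1/2,5] = (15 - (-9)) / (5 - (-1)) = 4

4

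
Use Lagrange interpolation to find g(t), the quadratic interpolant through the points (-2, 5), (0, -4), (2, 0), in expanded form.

Build the Lagrange basis polynomials:
L_0(t) = t(t - 2) / [8] = (1/8)t^2 - (1/4)t
L_1(t) = (t + 2)(t - 2) / [-4] = -(1/4)t^2 + 1
L_2(t) = (t + 2)t / [8] = (1/8)t^2 + (1/4)t
g(t) = 5·L_0 + (-4)·L_1 + 0·L_2
  5·L_0(t) = (5/8)t^2 - (5/4)t
  (-4)·L_1(t) = t^2 - 4
  0·L_2(t) = 0
Adding term by term: (13/8)t^2 - (5/4)t - 4

g(t) = (13/8)t^2 - (5/4)t - 4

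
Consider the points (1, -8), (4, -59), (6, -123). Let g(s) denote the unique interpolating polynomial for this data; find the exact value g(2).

-19

Evaluate each Lagrange basis at s = 2:
L_0(2) = (-2)·(-4)/[(-3)·(-5)] = 8/15
L_1(2) = (1)·(-4)/[(3)·(-2)] = 2/3
L_2(2) = (1)·(-2)/[(5)·(2)] = -1/5
Sum: (-8)·(8/15) + (-59)·(2/3) + (-123)·(-1/5) = -19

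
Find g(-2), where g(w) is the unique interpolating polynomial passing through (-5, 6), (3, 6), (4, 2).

38/3

Using Newton's divided-difference form:
g[-5,3] = (6 - 6) / (3 - (-5)) = 0
g[3,4] = (2 - 6) / (4 - 3) = -4
g[-5,3,4] = (-4 - 0) / (4 - (-5)) = -4/9
g(-2) = 6 + 0·(3) + (-4/9)·(3)·(-5) = 38/3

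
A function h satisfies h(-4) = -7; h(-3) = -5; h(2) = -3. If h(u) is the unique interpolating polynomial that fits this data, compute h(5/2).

L_0(5/2) = (11/2)·(1/2)/[(-1)·(-6)] = 11/24
L_1(5/2) = (13/2)·(1/2)/[(1)·(-5)] = -13/20
L_2(5/2) = (13/2)·(11/2)/[(6)·(5)] = 143/120
Sum: (-7)·(11/24) + (-5)·(-13/20) + (-3)·(143/120) = -53/15

-53/15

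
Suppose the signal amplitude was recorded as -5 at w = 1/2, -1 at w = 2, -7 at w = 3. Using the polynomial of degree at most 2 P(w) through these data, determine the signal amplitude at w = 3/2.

-3/5

Evaluate each Lagrange basis at w = 3/2:
L_0(3/2) = (-1/2)·(-3/2)/[(-3/2)·(-5/2)] = 1/5
L_1(3/2) = (1)·(-3/2)/[(3/2)·(-1)] = 1
L_2(3/2) = (1)·(-1/2)/[(5/2)·(1)] = -1/5
Sum: (-5)·(1/5) + (-1)·(1) + (-7)·(-1/5) = -3/5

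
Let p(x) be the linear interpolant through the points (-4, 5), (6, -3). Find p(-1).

13/5

L_0(-1) = (-7)/[(-10)] = 7/10
L_1(-1) = (3)/[(10)] = 3/10
Sum: 5·(7/10) + (-3)·(3/10) = 13/5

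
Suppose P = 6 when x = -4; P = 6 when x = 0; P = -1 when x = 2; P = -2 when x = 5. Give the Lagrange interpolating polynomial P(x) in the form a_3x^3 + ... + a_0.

P(x) = (73/540)x^3 - (169/540)x^2 - (461/135)x + 6

Build the Lagrange basis polynomials:
L_0(x) = x(x - 2)(x - 5) / [-216] = -(1/216)x^3 + (7/216)x^2 - (5/108)x
L_1(x) = (x + 4)(x - 2)(x - 5) / [40] = (1/40)x^3 - (3/40)x^2 - (9/20)x + 1
L_2(x) = (x + 4)x(x - 5) / [-36] = -(1/36)x^3 + (1/36)x^2 + (5/9)x
L_3(x) = (x + 4)x(x - 2) / [135] = (1/135)x^3 + (2/135)x^2 - (8/135)x
P(x) = 6·L_0 + 6·L_1 + (-1)·L_2 + (-2)·L_3
  6·L_0(x) = -(1/36)x^3 + (7/36)x^2 - (5/18)x
  6·L_1(x) = (3/20)x^3 - (9/20)x^2 - (27/10)x + 6
  (-1)·L_2(x) = (1/36)x^3 - (1/36)x^2 - (5/9)x
  (-2)·L_3(x) = -(2/135)x^3 - (4/135)x^2 + (16/135)x
Adding term by term: (73/540)x^3 - (169/540)x^2 - (461/135)x + 6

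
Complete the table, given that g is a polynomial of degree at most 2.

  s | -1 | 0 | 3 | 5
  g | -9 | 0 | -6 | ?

The 3 known values determine g uniquely (degree ≤ 2).
L_0(5) = (5)·(2)/[(-1)·(-4)] = 5/2
L_1(5) = (6)·(2)/[(1)·(-3)] = -4
L_2(5) = (6)·(5)/[(4)·(3)] = 5/2
Sum: (-9)·(5/2) + 0 + (-6)·(5/2) = -75/2

-75/2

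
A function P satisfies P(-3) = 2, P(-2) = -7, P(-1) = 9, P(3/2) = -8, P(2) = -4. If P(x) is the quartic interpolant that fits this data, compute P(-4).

7569/70

Using Newton's divided-difference form:
P[-3,-2] = (-7 - 2) / (-2 - (-3)) = -9
P[-2,-1] = (9 - (-7)) / (-1 - (-2)) = 16
P[-1,3/2] = (-8 - 9) / (3/2 - (-1)) = -34/5
P[3/2,2] = (-4 - (-8)) / (2 - 3/2) = 8
P[-3,-2,-1] = (16 - (-9)) / (-1 - (-3)) = 25/2
P[-2,-1,3/2] = (-34/5 - 16) / (3/2 - (-2)) = -228/35
P[-1,3/2,2] = (8 - (-34/5)) / (2 - (-1)) = 74/15
P[-3,-2,-1,3/2] = (-228/35 - 25/2) / (3/2 - (-3)) = -1331/315
P[-2,-1,3/2,2] = (74/15 - (-228/35)) / (2 - (-2)) = 601/210
P[-3,-2,-1,3/2,2] = (601/210 - (-1331/315)) / (2 - (-3)) = 893/630
P(-4) = 2 + (-9)·(-1) + (25/2)·(-1)·(-2) + (-1331/315)·(-1)·(-2)·(-3) + (893/630)·(-1)·(-2)·(-3)·(-11/2) = 7569/70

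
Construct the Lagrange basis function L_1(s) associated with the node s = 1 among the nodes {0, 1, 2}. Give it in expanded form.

L_1(s) = s(s - 2) / [(1)·(-1)]
       = (s^2 - 2s) / (-1)

L_1(s) = -s^2 + 2s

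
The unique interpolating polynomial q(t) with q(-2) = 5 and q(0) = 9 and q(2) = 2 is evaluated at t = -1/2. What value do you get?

Evaluate each Lagrange basis at t = -1/2:
L_0(-1/2) = (-1/2)·(-5/2)/[(-2)·(-4)] = 5/32
L_1(-1/2) = (3/2)·(-5/2)/[(2)·(-2)] = 15/16
L_2(-1/2) = (3/2)·(-1/2)/[(4)·(2)] = -3/32
Sum: 5·(5/32) + 9·(15/16) + 2·(-3/32) = 289/32

289/32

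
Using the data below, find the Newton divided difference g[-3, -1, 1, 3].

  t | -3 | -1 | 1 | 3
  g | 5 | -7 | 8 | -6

-7/6

g[-3,-1] = (-7 - 5) / (-1 - (-3)) = -6
g[-1,1] = (8 - (-7)) / (1 - (-1)) = 15/2
g[1,3] = (-6 - 8) / (3 - 1) = -7
g[-3,-1,1] = (15/2 - (-6)) / (1 - (-3)) = 27/8
g[-1,1,3] = (-7 - 15/2) / (3 - (-1)) = -29/8
g[-3,-1,1,3] = (-29/8 - 27/8) / (3 - (-3)) = -7/6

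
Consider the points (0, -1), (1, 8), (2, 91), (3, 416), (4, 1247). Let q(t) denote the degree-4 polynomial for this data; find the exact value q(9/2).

L_0(9/2) = (7/2)·(5/2)·(3/2)·(1/2)/[(-1)·(-2)·(-3)·(-4)] = 35/128
L_1(9/2) = (9/2)·(5/2)·(3/2)·(1/2)/[(1)·(-1)·(-2)·(-3)] = -45/32
L_2(9/2) = (9/2)·(7/2)·(3/2)·(1/2)/[(2)·(1)·(-1)·(-2)] = 189/64
L_3(9/2) = (9/2)·(7/2)·(5/2)·(1/2)/[(3)·(2)·(1)·(-1)] = -105/32
L_4(9/2) = (9/2)·(7/2)·(5/2)·(3/2)/[(4)·(3)·(2)·(1)] = 315/128
Sum: (-1)·(35/128) + 8·(-45/32) + 91·(189/64) + 416·(-105/32) + 1247·(315/128) = 1961

1961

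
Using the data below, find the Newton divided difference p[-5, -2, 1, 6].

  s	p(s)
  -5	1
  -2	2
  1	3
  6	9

p[-5,-2] = (2 - 1) / (-2 - (-5)) = 1/3
p[-2,1] = (3 - 2) / (1 - (-2)) = 1/3
p[1,6] = (9 - 3) / (6 - 1) = 6/5
p[-5,-2,1] = (1/3 - 1/3) / (1 - (-5)) = 0
p[-2,1,6] = (6/5 - 1/3) / (6 - (-2)) = 13/120
p[-5,-2,1,6] = (13/120 - 0) / (6 - (-5)) = 13/1320

13/1320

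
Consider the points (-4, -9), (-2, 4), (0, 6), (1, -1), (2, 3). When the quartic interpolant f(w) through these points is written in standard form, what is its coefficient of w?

-413/60

Build the Lagrange basis polynomials:
L_0(w) = (w + 2)w(w - 1)(w - 2) / [240] = (1/240)w^4 - (1/240)w^3 - (1/60)w^2 + (1/60)w
L_1(w) = (w + 4)w(w - 1)(w - 2) / [-48] = -(1/48)w^4 - (1/48)w^3 + (5/24)w^2 - (1/6)w
L_2(w) = (w + 4)(w + 2)(w - 1)(w - 2) / [16] = (1/16)w^4 + (3/16)w^3 - (1/2)w^2 - (3/4)w + 1
L_3(w) = (w + 4)(w + 2)w(w - 2) / [-15] = -(1/15)w^4 - (4/15)w^3 + (4/15)w^2 + (16/15)w
L_4(w) = (w + 4)(w + 2)w(w - 1) / [48] = (1/48)w^4 + (5/48)w^3 + (1/24)w^2 - (1/6)w
f(w) = (-9)·L_0 + 4·L_1 + 6·L_2 + (-1)·L_3 + 3·L_4
Only the coefficient of w is needed; take it from each L_i and combine:
(-9)·(1/60) + 4·(-1/6) + 6·(-3/4) + (-1)·(16/15) + 3·(-1/6) = -413/60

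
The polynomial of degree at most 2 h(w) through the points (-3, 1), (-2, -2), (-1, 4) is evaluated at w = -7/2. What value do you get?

Using Newton's divided-difference form:
h[-3,-2] = (-2 - 1) / (-2 - (-3)) = -3
h[-2,-1] = (4 - (-2)) / (-1 - (-2)) = 6
h[-3,-2,-1] = (6 - (-3)) / (-1 - (-3)) = 9/2
h(-7/2) = 1 + (-3)·(-1/2) + (9/2)·(-1/2)·(-3/2) = 47/8

47/8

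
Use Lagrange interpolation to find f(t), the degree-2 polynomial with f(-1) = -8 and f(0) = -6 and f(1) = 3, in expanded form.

Build the Lagrange basis polynomials:
L_0(t) = t(t - 1) / [2] = (1/2)t^2 - (1/2)t
L_1(t) = (t + 1)(t - 1) / [-1] = -t^2 + 1
L_2(t) = (t + 1)t / [2] = (1/2)t^2 + (1/2)t
f(t) = (-8)·L_0 + (-6)·L_1 + 3·L_2
  (-8)·L_0(t) = -4t^2 + 4t
  (-6)·L_1(t) = 6t^2 - 6
  3·L_2(t) = (3/2)t^2 + (3/2)t
Adding term by term: (7/2)t^2 + (11/2)t - 6

f(t) = (7/2)t^2 + (11/2)t - 6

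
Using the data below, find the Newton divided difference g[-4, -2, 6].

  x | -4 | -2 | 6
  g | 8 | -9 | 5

41/40

g[-4,-2] = (-9 - 8) / (-2 - (-4)) = -17/2
g[-2,6] = (5 - (-9)) / (6 - (-2)) = 7/4
g[-4,-2,6] = (7/4 - (-17/2)) / (6 - (-4)) = 41/40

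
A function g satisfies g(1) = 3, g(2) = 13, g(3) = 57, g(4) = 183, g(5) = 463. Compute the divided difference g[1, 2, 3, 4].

8

g[1,2] = (13 - 3) / (2 - 1) = 10
g[2,3] = (57 - 13) / (3 - 2) = 44
g[3,4] = (183 - 57) / (4 - 3) = 126
g[1,2,3] = (44 - 10) / (3 - 1) = 17
g[2,3,4] = (126 - 44) / (4 - 2) = 41
g[1,2,3,4] = (41 - 17) / (4 - 1) = 8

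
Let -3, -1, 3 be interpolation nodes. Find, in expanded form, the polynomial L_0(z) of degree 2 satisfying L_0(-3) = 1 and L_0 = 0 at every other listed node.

L_0(z) = (z + 1)(z - 3) / [(-2)·(-6)]
       = (z^2 - 2z - 3) / (12)

L_0(z) = (1/12)z^2 - (1/6)z - 1/4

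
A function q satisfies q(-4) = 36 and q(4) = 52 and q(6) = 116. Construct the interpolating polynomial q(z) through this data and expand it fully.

Build the Lagrange basis polynomials:
L_0(z) = (z - 4)(z - 6) / [80] = (1/80)z^2 - (1/8)z + 3/10
L_1(z) = (z + 4)(z - 6) / [-16] = -(1/16)z^2 + (1/8)z + 3/2
L_2(z) = (z + 4)(z - 4) / [20] = (1/20)z^2 - 4/5
q(z) = 36·L_0 + 52·L_1 + 116·L_2
  36·L_0(z) = (9/20)z^2 - (9/2)z + 54/5
  52·L_1(z) = -(13/4)z^2 + (13/2)z + 78
  116·L_2(z) = (29/5)z^2 - 464/5
Adding term by term: 3z^2 + 2z - 4

q(z) = 3z^2 + 2z - 4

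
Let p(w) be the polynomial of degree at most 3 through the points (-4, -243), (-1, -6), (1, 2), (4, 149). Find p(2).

15

L_0(2) = (3)·(1)·(-2)/[(-3)·(-5)·(-8)] = 1/20
L_1(2) = (6)·(1)·(-2)/[(3)·(-2)·(-5)] = -2/5
L_2(2) = (6)·(3)·(-2)/[(5)·(2)·(-3)] = 6/5
L_3(2) = (6)·(3)·(1)/[(8)·(5)·(3)] = 3/20
Sum: (-243)·(1/20) + (-6)·(-2/5) + 2·(6/5) + 149·(3/20) = 15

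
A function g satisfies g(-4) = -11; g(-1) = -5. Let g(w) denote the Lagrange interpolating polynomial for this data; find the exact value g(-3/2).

-6

Evaluate each Lagrange basis at w = -3/2:
L_0(-3/2) = (-1/2)/[(-3)] = 1/6
L_1(-3/2) = (5/2)/[(3)] = 5/6
Sum: (-11)·(1/6) + (-5)·(5/6) = -6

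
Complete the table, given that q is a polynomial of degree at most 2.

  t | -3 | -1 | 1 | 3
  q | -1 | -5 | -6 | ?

The 3 known values determine q uniquely (degree ≤ 2).
Evaluate each Lagrange basis at t = 3:
L_0(3) = (4)·(2)/[(-2)·(-4)] = 1
L_1(3) = (6)·(2)/[(2)·(-2)] = -3
L_2(3) = (6)·(4)/[(4)·(2)] = 3
Sum: (-1)·(1) + (-5)·(-3) + (-6)·(3) = -4

-4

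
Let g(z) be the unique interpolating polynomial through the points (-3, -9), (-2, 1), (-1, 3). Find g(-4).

Using Newton's divided-difference form:
g[-3,-2] = (1 - (-9)) / (-2 - (-3)) = 10
g[-2,-1] = (3 - 1) / (-1 - (-2)) = 2
g[-3,-2,-1] = (2 - 10) / (-1 - (-3)) = -4
g(-4) = -9 + 10·(-1) + (-4)·(-1)·(-2) = -27

-27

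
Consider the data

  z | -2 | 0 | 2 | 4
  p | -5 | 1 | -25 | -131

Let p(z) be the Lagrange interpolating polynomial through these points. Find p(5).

-229

Evaluate each Lagrange basis at z = 5:
L_0(5) = (5)·(3)·(1)/[(-2)·(-4)·(-6)] = -5/16
L_1(5) = (7)·(3)·(1)/[(2)·(-2)·(-4)] = 21/16
L_2(5) = (7)·(5)·(1)/[(4)·(2)·(-2)] = -35/16
L_3(5) = (7)·(5)·(3)/[(6)·(4)·(2)] = 35/16
Sum: (-5)·(-5/16) + 1·(21/16) + (-25)·(-35/16) + (-131)·(35/16) = -229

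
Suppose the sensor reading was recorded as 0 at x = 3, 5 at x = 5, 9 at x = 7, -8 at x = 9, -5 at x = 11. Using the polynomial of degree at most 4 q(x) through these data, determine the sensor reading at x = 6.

Evaluate each Lagrange basis at x = 6:
L_0(6) = (1)·(-1)·(-3)·(-5)/[(-2)·(-4)·(-6)·(-8)] = -5/128
L_1(6) = (3)·(-1)·(-3)·(-5)/[(2)·(-2)·(-4)·(-6)] = 15/32
L_2(6) = (3)·(1)·(-3)·(-5)/[(4)·(2)·(-2)·(-4)] = 45/64
L_3(6) = (3)·(1)·(-1)·(-5)/[(6)·(4)·(2)·(-2)] = -5/32
L_4(6) = (3)·(1)·(-1)·(-3)/[(8)·(6)·(4)·(2)] = 3/128
Sum: 0 + 5·(15/32) + 9·(45/64) + (-8)·(-5/32) + (-5)·(3/128) = 1255/128

1255/128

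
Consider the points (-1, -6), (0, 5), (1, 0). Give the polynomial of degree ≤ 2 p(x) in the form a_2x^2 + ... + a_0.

p(x) = -8x^2 + 3x + 5

Newton's divided differences:
p[-1,0] = (5 - (-6)) / (0 - (-1)) = 11
p[0,1] = (0 - 5) / (1 - 0) = -5
p[-1,0,1] = (-5 - 11) / (1 - (-1)) = -8
p(x) = -6 + 11·(x + 1) + (-8)·(x + 1)x
Expanding: p(x) = -8x^2 + 3x + 5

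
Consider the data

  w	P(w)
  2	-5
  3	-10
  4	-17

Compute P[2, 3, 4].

-1

P[2,3] = (-10 - (-5)) / (3 - 2) = -5
P[3,4] = (-17 - (-10)) / (4 - 3) = -7
P[2,3,4] = (-7 - (-5)) / (4 - 2) = -1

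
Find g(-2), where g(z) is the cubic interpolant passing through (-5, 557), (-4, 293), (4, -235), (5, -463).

41

L_0(-2) = (2)·(-6)·(-7)/[(-1)·(-9)·(-10)] = -14/15
L_1(-2) = (3)·(-6)·(-7)/[(1)·(-8)·(-9)] = 7/4
L_2(-2) = (3)·(2)·(-7)/[(9)·(8)·(-1)] = 7/12
L_3(-2) = (3)·(2)·(-6)/[(10)·(9)·(1)] = -2/5
Sum: 557·(-14/15) + 293·(7/4) + (-235)·(7/12) + (-463)·(-2/5) = 41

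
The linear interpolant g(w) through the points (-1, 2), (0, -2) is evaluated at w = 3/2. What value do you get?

-8

L_0(3/2) = (3/2)/[(-1)] = -3/2
L_1(3/2) = (5/2)/[(1)] = 5/2
Sum: 2·(-3/2) + (-2)·(5/2) = -8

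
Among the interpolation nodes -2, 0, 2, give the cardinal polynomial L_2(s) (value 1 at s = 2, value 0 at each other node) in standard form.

L_2(s) = (s + 2)s / [(4)·(2)]
       = (s^2 + 2s) / (8)

L_2(s) = (1/8)s^2 + (1/4)s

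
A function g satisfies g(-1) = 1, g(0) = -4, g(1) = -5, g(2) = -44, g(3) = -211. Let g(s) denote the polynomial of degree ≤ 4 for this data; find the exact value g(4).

Evaluate each Lagrange basis at s = 4:
L_0(4) = (4)·(3)·(2)·(1)/[(-1)·(-2)·(-3)·(-4)] = 1
L_1(4) = (5)·(3)·(2)·(1)/[(1)·(-1)·(-2)·(-3)] = -5
L_2(4) = (5)·(4)·(2)·(1)/[(2)·(1)·(-1)·(-2)] = 10
L_3(4) = (5)·(4)·(3)·(1)/[(3)·(2)·(1)·(-1)] = -10
L_4(4) = (5)·(4)·(3)·(2)/[(4)·(3)·(2)·(1)] = 5
Sum: 1·(1) + (-4)·(-5) + (-5)·(10) + (-44)·(-10) + (-211)·(5) = -644

-644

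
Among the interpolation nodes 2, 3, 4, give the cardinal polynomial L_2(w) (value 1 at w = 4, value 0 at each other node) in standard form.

L_2(w) = (w - 2)(w - 3) / [(2)·(1)]
       = (w^2 - 5w + 6) / (2)

L_2(w) = (1/2)w^2 - (5/2)w + 3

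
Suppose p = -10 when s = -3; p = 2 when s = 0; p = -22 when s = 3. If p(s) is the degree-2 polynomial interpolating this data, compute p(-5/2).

-11/2

Evaluate each Lagrange basis at s = -5/2:
L_0(-5/2) = (-5/2)·(-11/2)/[(-3)·(-6)] = 55/72
L_1(-5/2) = (1/2)·(-11/2)/[(3)·(-3)] = 11/36
L_2(-5/2) = (1/2)·(-5/2)/[(6)·(3)] = -5/72
Sum: (-10)·(55/72) + 2·(11/36) + (-22)·(-5/72) = -11/2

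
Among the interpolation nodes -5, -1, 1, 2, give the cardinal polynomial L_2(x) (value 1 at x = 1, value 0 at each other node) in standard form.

L_2(x) = -(1/12)x^3 - (1/3)x^2 + (7/12)x + 5/6

L_2(x) = (x + 5)(x + 1)(x - 2) / [(6)·(2)·(-1)]
       = (x^3 + 4x^2 - 7x - 10) / (-12)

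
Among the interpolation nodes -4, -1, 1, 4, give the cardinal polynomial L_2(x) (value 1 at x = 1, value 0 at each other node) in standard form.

L_2(x) = -(1/30)x^3 - (1/30)x^2 + (8/15)x + 8/15

L_2(x) = (x + 4)(x + 1)(x - 4) / [(5)·(2)·(-3)]
       = (x^3 + x^2 - 16x - 16) / (-30)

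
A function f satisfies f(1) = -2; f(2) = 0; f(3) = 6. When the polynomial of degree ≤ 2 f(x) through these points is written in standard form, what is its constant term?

0

Build the Lagrange basis polynomials:
L_0(x) = (x - 2)(x - 3) / [2] = (1/2)x^2 - (5/2)x + 3
L_1(x) = (x - 1)(x - 3) / [-1] = -x^2 + 4x - 3
L_2(x) = (x - 1)(x - 2) / [2] = (1/2)x^2 - (3/2)x + 1
f(x) = (-2)·L_0 + 0·L_1 + 6·L_2
Only the constant term is needed; take it from each L_i and combine:
(-2)·(3) + 0·(-3) + 6·(1) = 0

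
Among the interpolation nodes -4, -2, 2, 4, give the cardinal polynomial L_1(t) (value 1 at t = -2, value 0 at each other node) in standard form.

L_1(t) = (t + 4)(t - 2)(t - 4) / [(2)·(-4)·(-6)]
       = (t^3 - 2t^2 - 16t + 32) / (48)

L_1(t) = (1/48)t^3 - (1/24)t^2 - (1/3)t + 2/3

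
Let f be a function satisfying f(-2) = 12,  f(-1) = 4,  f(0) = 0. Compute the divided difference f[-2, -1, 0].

f[-2,-1] = (4 - 12) / (-1 - (-2)) = -8
f[-1,0] = (0 - 4) / (0 - (-1)) = -4
f[-2,-1,0] = (-4 - (-8)) / (0 - (-2)) = 2

2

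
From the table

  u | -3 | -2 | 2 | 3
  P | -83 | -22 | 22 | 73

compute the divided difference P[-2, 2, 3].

8

P[-2,2] = (22 - (-22)) / (2 - (-2)) = 11
P[2,3] = (73 - 22) / (3 - 2) = 51
P[-2,2,3] = (51 - 11) / (3 - (-2)) = 8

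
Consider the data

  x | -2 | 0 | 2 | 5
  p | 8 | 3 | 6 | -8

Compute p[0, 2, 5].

-37/30

p[0,2] = (6 - 3) / (2 - 0) = 3/2
p[2,5] = (-8 - 6) / (5 - 2) = -14/3
p[0,2,5] = (-14/3 - 3/2) / (5 - 0) = -37/30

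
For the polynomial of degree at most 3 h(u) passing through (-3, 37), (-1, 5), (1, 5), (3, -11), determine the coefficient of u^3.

The leading coefficient equals the top divided difference h[-3,-1,1,3].
h[-3,-1] = (5 - 37) / (-1 - (-3)) = -16
h[-1,1] = (5 - 5) / (1 - (-1)) = 0
h[1,3] = (-11 - 5) / (3 - 1) = -8
h[-3,-1,1] = (0 - (-16)) / (1 - (-3)) = 4
h[-1,1,3] = (-8 - 0) / (3 - (-1)) = -2
h[-3,-1,1,3] = (-2 - 4) / (3 - (-3)) = -1

-1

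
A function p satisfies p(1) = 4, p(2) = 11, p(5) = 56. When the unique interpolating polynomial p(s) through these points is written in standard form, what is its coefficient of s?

1

Build the Lagrange basis polynomials:
L_0(s) = (s - 2)(s - 5) / [4] = (1/4)s^2 - (7/4)s + 5/2
L_1(s) = (s - 1)(s - 5) / [-3] = -(1/3)s^2 + 2s - 5/3
L_2(s) = (s - 1)(s - 2) / [12] = (1/12)s^2 - (1/4)s + 1/6
p(s) = 4·L_0 + 11·L_1 + 56·L_2
Only the coefficient of s is needed; take it from each L_i and combine:
4·(-7/4) + 11·(2) + 56·(-1/4) = 1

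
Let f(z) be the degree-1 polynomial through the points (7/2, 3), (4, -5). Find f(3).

L_0(3) = (-1)/[(-1/2)] = 2
L_1(3) = (-1/2)/[(1/2)] = -1
Sum: 3·(2) + (-5)·(-1) = 11

11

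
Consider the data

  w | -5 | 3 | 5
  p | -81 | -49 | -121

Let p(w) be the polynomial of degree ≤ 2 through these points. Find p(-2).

Evaluate each Lagrange basis at w = -2:
L_0(-2) = (-5)·(-7)/[(-8)·(-10)] = 7/16
L_1(-2) = (3)·(-7)/[(8)·(-2)] = 21/16
L_2(-2) = (3)·(-5)/[(10)·(2)] = -3/4
Sum: (-81)·(7/16) + (-49)·(21/16) + (-121)·(-3/4) = -9

-9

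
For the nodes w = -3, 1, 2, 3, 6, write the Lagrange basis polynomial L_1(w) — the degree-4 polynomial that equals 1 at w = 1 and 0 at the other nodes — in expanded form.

L_1(w) = -(1/40)w^4 + (1/5)w^3 - (3/40)w^2 - (9/5)w + 27/10

L_1(w) = (w + 3)(w - 2)(w - 3)(w - 6) / [(4)·(-1)·(-2)·(-5)]
       = (w^4 - 8w^3 + 3w^2 + 72w - 108) / (-40)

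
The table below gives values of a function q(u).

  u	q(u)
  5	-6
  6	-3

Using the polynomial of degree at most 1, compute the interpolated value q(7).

0

Evaluate each Lagrange basis at u = 7:
L_0(7) = (1)/[(-1)] = -1
L_1(7) = (2)/[(1)] = 2
Sum: (-6)·(-1) + (-3)·(2) = 0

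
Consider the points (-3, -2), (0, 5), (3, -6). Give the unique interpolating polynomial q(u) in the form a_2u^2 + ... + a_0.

q(u) = -u^2 - (2/3)u + 5

Newton's divided differences:
q[-3,0] = (5 - (-2)) / (0 - (-3)) = 7/3
q[0,3] = (-6 - 5) / (3 - 0) = -11/3
q[-3,0,3] = (-11/3 - 7/3) / (3 - (-3)) = -1
q(u) = -2 + (7/3)·(u + 3) + (-1)·(u + 3)u
Expanding: q(u) = -u^2 - (2/3)u + 5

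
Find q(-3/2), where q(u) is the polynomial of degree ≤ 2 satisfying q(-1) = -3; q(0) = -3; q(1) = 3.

-3/4

Evaluate each Lagrange basis at u = -3/2:
L_0(-3/2) = (-3/2)·(-5/2)/[(-1)·(-2)] = 15/8
L_1(-3/2) = (-1/2)·(-5/2)/[(1)·(-1)] = -5/4
L_2(-3/2) = (-1/2)·(-3/2)/[(2)·(1)] = 3/8
Sum: (-3)·(15/8) + (-3)·(-5/4) + 3·(3/8) = -3/4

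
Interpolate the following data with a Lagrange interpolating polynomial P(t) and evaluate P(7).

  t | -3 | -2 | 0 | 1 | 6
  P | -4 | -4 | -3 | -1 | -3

-75/4

Evaluate each Lagrange basis at t = 7:
L_0(7) = (9)·(7)·(6)·(1)/[(-1)·(-3)·(-4)·(-9)] = 7/2
L_1(7) = (10)·(7)·(6)·(1)/[(1)·(-2)·(-3)·(-8)] = -35/4
L_2(7) = (10)·(9)·(6)·(1)/[(3)·(2)·(-1)·(-6)] = 15
L_3(7) = (10)·(9)·(7)·(1)/[(4)·(3)·(1)·(-5)] = -21/2
L_4(7) = (10)·(9)·(7)·(6)/[(9)·(8)·(6)·(5)] = 7/4
Sum: (-4)·(7/2) + (-4)·(-35/4) + (-3)·(15) + (-1)·(-21/2) + (-3)·(7/4) = -75/4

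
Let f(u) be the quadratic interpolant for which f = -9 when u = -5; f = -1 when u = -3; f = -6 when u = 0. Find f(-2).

-2/5

Evaluate each Lagrange basis at u = -2:
L_0(-2) = (1)·(-2)/[(-2)·(-5)] = -1/5
L_1(-2) = (3)·(-2)/[(2)·(-3)] = 1
L_2(-2) = (3)·(1)/[(5)·(3)] = 1/5
Sum: (-9)·(-1/5) + (-1)·(1) + (-6)·(1/5) = -2/5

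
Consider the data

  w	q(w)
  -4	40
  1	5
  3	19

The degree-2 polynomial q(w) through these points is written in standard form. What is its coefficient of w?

-1

L_0(w) = (w - 1)(w - 3) / [35] = (1/35)w^2 - (4/35)w + 3/35
L_1(w) = (w + 4)(w - 3) / [-10] = -(1/10)w^2 - (1/10)w + 6/5
L_2(w) = (w + 4)(w - 1) / [14] = (1/14)w^2 + (3/14)w - 2/7
q(w) = 40·L_0 + 5·L_1 + 19·L_2
Only the coefficient of w is needed; take it from each L_i and combine:
40·(-4/35) + 5·(-1/10) + 19·(3/14) = -1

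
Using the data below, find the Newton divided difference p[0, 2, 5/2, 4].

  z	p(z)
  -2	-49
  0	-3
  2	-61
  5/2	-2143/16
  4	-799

p[0,2] = (-61 - (-3)) / (2 - 0) = -29
p[2,5/2] = (-2143/16 - (-61)) / (5/2 - 2) = -1167/8
p[5/2,4] = (-799 - (-2143/16)) / (4 - 5/2) = -3547/8
p[0,2,5/2] = (-1167/8 - (-29)) / (5/2 - 0) = -187/4
p[2,5/2,4] = (-3547/8 - (-1167/8)) / (4 - 2) = -595/4
p[0,2,5/2,4] = (-595/4 - (-187/4)) / (4 - 0) = -51/2

-51/2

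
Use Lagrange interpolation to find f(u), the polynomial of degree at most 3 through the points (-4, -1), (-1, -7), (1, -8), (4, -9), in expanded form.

L_0(u) = (u + 1)(u - 1)(u - 4) / [-120] = -(1/120)u^3 + (1/30)u^2 + (1/120)u - 1/30
L_1(u) = (u + 4)(u - 1)(u - 4) / [30] = (1/30)u^3 - (1/30)u^2 - (8/15)u + 8/15
L_2(u) = (u + 4)(u + 1)(u - 4) / [-30] = -(1/30)u^3 - (1/30)u^2 + (8/15)u + 8/15
L_3(u) = (u + 4)(u + 1)(u - 1) / [120] = (1/120)u^3 + (1/30)u^2 - (1/120)u - 1/30
f(u) = (-1)·L_0 + (-7)·L_1 + (-8)·L_2 + (-9)·L_3
  (-1)·L_0(u) = (1/120)u^3 - (1/30)u^2 - (1/120)u + 1/30
  (-7)·L_1(u) = -(7/30)u^3 + (7/30)u^2 + (56/15)u - 56/15
  (-8)·L_2(u) = (4/15)u^3 + (4/15)u^2 - (64/15)u - 64/15
  (-9)·L_3(u) = -(3/40)u^3 - (3/10)u^2 + (3/40)u + 3/10
Adding term by term: -(1/30)u^3 + (1/6)u^2 - (7/15)u - 23/3

f(u) = -(1/30)u^3 + (1/6)u^2 - (7/15)u - 23/3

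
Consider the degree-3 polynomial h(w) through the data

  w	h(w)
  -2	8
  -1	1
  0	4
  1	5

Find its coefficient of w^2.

Build the Lagrange basis polynomials:
L_0(w) = (w + 1)w(w - 1) / [-6] = -(1/6)w^3 + (1/6)w
L_1(w) = (w + 2)w(w - 1) / [2] = (1/2)w^3 + (1/2)w^2 - w
L_2(w) = (w + 2)(w + 1)(w - 1) / [-2] = -(1/2)w^3 - w^2 + (1/2)w + 1
L_3(w) = (w + 2)(w + 1)w / [6] = (1/6)w^3 + (1/2)w^2 + (1/3)w
h(w) = 8·L_0 + 1·L_1 + 4·L_2 + 5·L_3
Only the coefficient of w^2 is needed; take it from each L_i and combine:
8·(0) + 1·(1/2) + 4·(-1) + 5·(1/2) = -1

-1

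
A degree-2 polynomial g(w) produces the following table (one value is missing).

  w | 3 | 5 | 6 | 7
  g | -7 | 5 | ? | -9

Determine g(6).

5/4

The 3 known values determine g uniquely (degree ≤ 2).
L_0(6) = (1)·(-1)/[(-2)·(-4)] = -1/8
L_1(6) = (3)·(-1)/[(2)·(-2)] = 3/4
L_2(6) = (3)·(1)/[(4)·(2)] = 3/8
Sum: (-7)·(-1/8) + 5·(3/4) + (-9)·(3/8) = 5/4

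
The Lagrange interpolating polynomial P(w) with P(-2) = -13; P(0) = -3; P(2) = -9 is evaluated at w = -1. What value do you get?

-6

L_0(-1) = (-1)·(-3)/[(-2)·(-4)] = 3/8
L_1(-1) = (1)·(-3)/[(2)·(-2)] = 3/4
L_2(-1) = (1)·(-1)/[(4)·(2)] = -1/8
Sum: (-13)·(3/8) + (-3)·(3/4) + (-9)·(-1/8) = -6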